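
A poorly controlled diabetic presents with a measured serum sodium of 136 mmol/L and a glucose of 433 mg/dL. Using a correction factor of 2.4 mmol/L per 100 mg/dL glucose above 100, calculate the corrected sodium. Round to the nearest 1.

Corrected Na = measured Na + 2.4 · (glucose − 100)/100
= 136 + 2.4 · (433 − 100)/100
= 136 + 8
= 144 mmol/L

144 mmol/L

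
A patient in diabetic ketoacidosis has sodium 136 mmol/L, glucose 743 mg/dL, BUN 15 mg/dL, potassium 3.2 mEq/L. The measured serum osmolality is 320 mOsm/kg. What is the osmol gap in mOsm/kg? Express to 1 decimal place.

Calculated osmolality = 2·Na + glucose/18 + BUN/2.8
= 2·136 + 743/18 + 15/2.8
= 272 + 41.28 + 5.36
= 318.64 mOsm/kg ≈ 318.6 mOsm/kg
Osmolar gap = measured − calculated = 320 − 318.6 = 1.4 mOsm/kg

1.4 mOsm/kg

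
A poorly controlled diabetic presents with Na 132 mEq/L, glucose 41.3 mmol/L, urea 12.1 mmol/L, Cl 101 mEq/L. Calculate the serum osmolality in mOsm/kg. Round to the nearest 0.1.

317.4 mOsm/kg

Calculated osmolality = 2·Na + glucose + urea
= 2·132 + 41.3 + 12.1
= 264 + 41.30 + 12.10
= 317.4 mOsm/kg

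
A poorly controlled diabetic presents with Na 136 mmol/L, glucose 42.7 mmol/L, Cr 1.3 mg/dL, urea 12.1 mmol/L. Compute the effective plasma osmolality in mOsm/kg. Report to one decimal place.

Effective osmolality excludes urea (freely permeant across cell membranes):
2·Na + glucose
= 2·136 + 42.7
= 272 + 42.7
= 314.7 mOsm/kg

314.7 mOsm/kg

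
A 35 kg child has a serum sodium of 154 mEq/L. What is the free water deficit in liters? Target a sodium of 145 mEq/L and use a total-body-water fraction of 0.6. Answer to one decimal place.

TBW = 0.6 · 35 = 21 L
Free water deficit = TBW · (Na/145 − 1)
= 21 · (154/145 − 1)
= 21 · 0.0621
= 1.3 L

1.3 L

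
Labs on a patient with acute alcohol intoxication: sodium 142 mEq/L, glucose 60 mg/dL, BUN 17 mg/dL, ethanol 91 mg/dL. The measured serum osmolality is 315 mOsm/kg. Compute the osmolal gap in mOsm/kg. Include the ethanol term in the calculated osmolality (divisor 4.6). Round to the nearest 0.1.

1.8 mOsm/kg

Calculated osmolality = 2·Na + glucose/18 + BUN/2.8 + ethanol/4.6
= 2·142 + 60/18 + 17/2.8 + 91/4.6
= 284 + 3.33 + 6.07 + 19.78
= 313.18 mOsm/kg ≈ 313.2 mOsm/kg
Osmolar gap = measured − calculated = 315 − 313.2 = 1.8 mOsm/kg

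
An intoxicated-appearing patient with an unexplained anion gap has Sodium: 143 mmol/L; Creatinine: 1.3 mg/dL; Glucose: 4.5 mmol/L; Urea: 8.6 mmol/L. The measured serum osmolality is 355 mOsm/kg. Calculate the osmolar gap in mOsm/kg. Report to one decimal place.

55.9 mOsm/kg

Calculated osmolality = 2·Na + glucose + urea
= 2·143 + 4.5 + 8.6
= 286 + 4.50 + 8.60
= 299.1 mOsm/kg ≈ 299.1 mOsm/kg
Osmolar gap = measured − calculated = 355 − 299.1 = 55.9 mOsm/kg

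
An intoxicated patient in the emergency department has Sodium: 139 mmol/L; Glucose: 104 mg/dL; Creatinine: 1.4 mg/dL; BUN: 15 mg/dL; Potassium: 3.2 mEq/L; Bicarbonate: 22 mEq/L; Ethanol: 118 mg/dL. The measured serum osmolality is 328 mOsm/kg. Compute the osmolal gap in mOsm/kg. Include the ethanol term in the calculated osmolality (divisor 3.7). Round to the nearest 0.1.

7.0 mOsm/kg

Calculated osmolality = 2·Na + glucose/18 + BUN/2.8 + ethanol/3.7
= 2·139 + 104/18 + 15/2.8 + 118/3.7
= 278 + 5.78 + 5.36 + 31.89
= 321.03 mOsm/kg ≈ 321.0 mOsm/kg
Osmolar gap = measured − calculated = 328 − 321.0 = 7.0 mOsm/kg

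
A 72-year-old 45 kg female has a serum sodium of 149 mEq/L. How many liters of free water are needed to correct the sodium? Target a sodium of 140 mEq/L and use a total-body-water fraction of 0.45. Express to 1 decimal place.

1.3 L

TBW = 0.45 · 45 = 20.25 L
Free water deficit = TBW · (Na/140 − 1)
= 20.25 · (149/140 − 1)
= 20.25 · 0.0643
= 1.3 L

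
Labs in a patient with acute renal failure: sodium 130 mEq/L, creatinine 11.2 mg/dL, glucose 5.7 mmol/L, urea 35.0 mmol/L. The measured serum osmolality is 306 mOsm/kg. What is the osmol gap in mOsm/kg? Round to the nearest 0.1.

Calculated osmolality = 2·Na + glucose + urea
= 2·130 + 5.7 + 35
= 260 + 5.70 + 35
= 300.7 mOsm/kg ≈ 300.7 mOsm/kg
Osmolar gap = measured − calculated = 306 − 300.7 = 5.3 mOsm/kg

5.3 mOsm/kg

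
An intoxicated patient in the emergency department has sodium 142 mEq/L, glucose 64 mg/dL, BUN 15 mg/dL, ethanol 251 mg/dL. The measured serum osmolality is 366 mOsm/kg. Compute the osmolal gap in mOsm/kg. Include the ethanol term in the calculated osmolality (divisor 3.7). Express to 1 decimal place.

Calculated osmolality = 2·Na + glucose/18 + BUN/2.8 + ethanol/3.7
= 2·142 + 64/18 + 15/2.8 + 251/3.7
= 284 + 3.56 + 5.36 + 67.84
= 360.76 mOsm/kg ≈ 360.8 mOsm/kg
Osmolar gap = measured − calculated = 366 − 360.8 = 5.2 mOsm/kg

5.2 mOsm/kg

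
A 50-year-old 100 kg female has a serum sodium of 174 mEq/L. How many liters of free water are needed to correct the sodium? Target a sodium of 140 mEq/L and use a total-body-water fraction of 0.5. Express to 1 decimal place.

12.1 L

TBW = 0.5 · 100 = 50 L
Free water deficit = TBW · (Na/140 − 1)
= 50 · (174/140 − 1)
= 50 · 0.2429
= 12.14 L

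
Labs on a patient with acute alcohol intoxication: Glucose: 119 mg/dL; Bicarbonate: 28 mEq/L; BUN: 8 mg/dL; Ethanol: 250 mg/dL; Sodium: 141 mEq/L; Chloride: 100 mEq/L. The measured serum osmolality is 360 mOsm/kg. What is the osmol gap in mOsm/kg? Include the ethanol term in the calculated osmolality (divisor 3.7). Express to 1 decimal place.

1.0 mOsm/kg

Calculated osmolality = 2·Na + glucose/18 + BUN/2.8 + ethanol/3.7
= 2·141 + 119/18 + 8/2.8 + 250/3.7
= 282 + 6.61 + 2.86 + 67.57
= 359.04 mOsm/kg ≈ 359.0 mOsm/kg
Osmolar gap = measured − calculated = 360 − 359.0 = 1.0 mOsm/kg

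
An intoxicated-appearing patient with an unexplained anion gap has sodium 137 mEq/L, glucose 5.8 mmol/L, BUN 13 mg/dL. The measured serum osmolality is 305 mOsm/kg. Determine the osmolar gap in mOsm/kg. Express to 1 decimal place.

20.6 mOsm/kg

Calculated osmolality = 2·Na + glucose + BUN/2.8
= 2·137 + 5.8 + 13/2.8
= 274 + 5.80 + 4.64
= 284.44 mOsm/kg ≈ 284.4 mOsm/kg
Osmolar gap = measured − calculated = 305 − 284.4 = 20.6 mOsm/kg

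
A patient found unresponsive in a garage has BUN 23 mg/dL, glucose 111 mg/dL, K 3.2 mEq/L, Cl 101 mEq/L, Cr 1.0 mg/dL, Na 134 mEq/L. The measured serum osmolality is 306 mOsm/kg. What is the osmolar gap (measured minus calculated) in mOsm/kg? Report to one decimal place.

23.6 mOsm/kg

Calculated osmolality = 2·Na + glucose/18 + BUN/2.8
= 2·134 + 111/18 + 23/2.8
= 268 + 6.17 + 8.21
= 282.38 mOsm/kg ≈ 282.4 mOsm/kg
Osmolar gap = measured − calculated = 306 − 282.4 = 23.6 mOsm/kg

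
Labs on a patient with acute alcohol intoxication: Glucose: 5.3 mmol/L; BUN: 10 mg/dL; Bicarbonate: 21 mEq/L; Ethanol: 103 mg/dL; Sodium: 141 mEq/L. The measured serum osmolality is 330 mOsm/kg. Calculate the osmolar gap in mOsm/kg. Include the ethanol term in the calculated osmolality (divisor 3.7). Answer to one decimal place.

11.3 mOsm/kg

Calculated osmolality = 2·Na + glucose + BUN/2.8 + ethanol/3.7
= 2·141 + 5.3 + 10/2.8 + 103/3.7
= 282 + 5.30 + 3.57 + 27.84
= 318.71 mOsm/kg ≈ 318.7 mOsm/kg
Osmolar gap = measured − calculated = 330 − 318.7 = 11.3 mOsm/kg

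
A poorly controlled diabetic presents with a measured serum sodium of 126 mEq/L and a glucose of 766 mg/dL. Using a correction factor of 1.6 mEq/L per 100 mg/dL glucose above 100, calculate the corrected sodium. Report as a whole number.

Corrected Na = measured Na + 1.6 · (glucose − 100)/100
= 126 + 1.6 · (766 − 100)/100
= 126 + 10.7
= 136.7 mEq/L

137 mEq/L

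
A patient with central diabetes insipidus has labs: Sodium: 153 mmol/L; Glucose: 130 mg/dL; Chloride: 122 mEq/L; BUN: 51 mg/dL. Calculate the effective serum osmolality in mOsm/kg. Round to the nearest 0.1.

313.2 mOsm/kg

Effective osmolality excludes urea (freely permeant across cell membranes):
2·Na + glucose/18
= 2·153 + 130/18
= 306 + 7.22
= 313.22 mOsm/kg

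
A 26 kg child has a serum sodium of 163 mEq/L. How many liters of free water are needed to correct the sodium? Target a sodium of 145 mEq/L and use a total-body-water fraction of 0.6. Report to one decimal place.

1.9 L

TBW = 0.6 · 26 = 15.6 L
Free water deficit = TBW · (Na/145 − 1)
= 15.6 · (163/145 − 1)
= 15.6 · 0.1241
= 1.94 L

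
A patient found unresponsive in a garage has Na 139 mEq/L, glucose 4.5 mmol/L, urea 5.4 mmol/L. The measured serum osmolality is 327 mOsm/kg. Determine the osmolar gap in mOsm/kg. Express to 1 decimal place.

Calculated osmolality = 2·Na + glucose + urea
= 2·139 + 4.5 + 5.4
= 278 + 4.50 + 5.40
= 287.9 mOsm/kg ≈ 287.9 mOsm/kg
Osmolar gap = measured − calculated = 327 − 287.9 = 39.1 mOsm/kg

39.1 mOsm/kg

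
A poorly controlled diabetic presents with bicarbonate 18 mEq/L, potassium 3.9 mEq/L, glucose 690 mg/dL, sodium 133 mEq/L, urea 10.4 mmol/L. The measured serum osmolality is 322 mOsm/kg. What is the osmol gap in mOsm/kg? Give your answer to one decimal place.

7.3 mOsm/kg

Calculated osmolality = 2·Na + glucose/18 + urea
= 2·133 + 690/18 + 10.4
= 266 + 38.33 + 10.40
= 314.73 mOsm/kg ≈ 314.7 mOsm/kg
Osmolar gap = measured − calculated = 322 − 314.7 = 7.3 mOsm/kg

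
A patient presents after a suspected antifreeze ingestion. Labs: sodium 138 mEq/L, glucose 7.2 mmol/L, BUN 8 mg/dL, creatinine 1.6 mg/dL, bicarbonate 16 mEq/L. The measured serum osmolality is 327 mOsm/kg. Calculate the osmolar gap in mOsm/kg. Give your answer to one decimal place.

40.9 mOsm/kg

Calculated osmolality = 2·Na + glucose + BUN/2.8
= 2·138 + 7.2 + 8/2.8
= 276 + 7.20 + 2.86
= 286.06 mOsm/kg ≈ 286.1 mOsm/kg
Osmolar gap = measured − calculated = 327 − 286.1 = 40.9 mOsm/kg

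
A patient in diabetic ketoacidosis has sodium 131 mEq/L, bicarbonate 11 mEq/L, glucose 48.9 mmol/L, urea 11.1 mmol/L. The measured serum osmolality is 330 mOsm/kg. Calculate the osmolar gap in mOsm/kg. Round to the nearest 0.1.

8.0 mOsm/kg

Calculated osmolality = 2·Na + glucose + urea
= 2·131 + 48.9 + 11.1
= 262 + 48.90 + 11.10
= 322 mOsm/kg ≈ 322.0 mOsm/kg
Osmolar gap = measured − calculated = 330 − 322.0 = 8.0 mOsm/kg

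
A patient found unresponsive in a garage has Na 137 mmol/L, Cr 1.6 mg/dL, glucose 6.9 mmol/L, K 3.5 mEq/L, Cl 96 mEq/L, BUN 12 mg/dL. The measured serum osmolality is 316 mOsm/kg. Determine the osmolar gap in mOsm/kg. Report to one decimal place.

Calculated osmolality = 2·Na + glucose + BUN/2.8
= 2·137 + 6.9 + 12/2.8
= 274 + 6.90 + 4.29
= 285.19 mOsm/kg ≈ 285.2 mOsm/kg
Osmolar gap = measured − calculated = 316 − 285.2 = 30.8 mOsm/kg

30.8 mOsm/kg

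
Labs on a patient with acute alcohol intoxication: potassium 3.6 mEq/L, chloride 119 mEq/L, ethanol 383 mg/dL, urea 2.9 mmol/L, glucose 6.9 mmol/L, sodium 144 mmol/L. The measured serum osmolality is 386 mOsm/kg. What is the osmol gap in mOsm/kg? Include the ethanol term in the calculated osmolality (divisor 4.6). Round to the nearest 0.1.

Calculated osmolality = 2·Na + glucose + urea + ethanol/4.6
= 2·144 + 6.9 + 2.9 + 383/4.6
= 288 + 6.90 + 2.90 + 83.26
= 381.06 mOsm/kg ≈ 381.1 mOsm/kg
Osmolar gap = measured − calculated = 386 − 381.1 = 4.9 mOsm/kg

4.9 mOsm/kg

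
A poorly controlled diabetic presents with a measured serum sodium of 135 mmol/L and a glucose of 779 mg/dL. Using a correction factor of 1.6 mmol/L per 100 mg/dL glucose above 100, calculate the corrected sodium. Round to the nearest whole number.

146 mmol/L

Corrected Na = measured Na + 1.6 · (glucose − 100)/100
= 135 + 1.6 · (779 − 100)/100
= 135 + 10.9
= 145.9 mmol/L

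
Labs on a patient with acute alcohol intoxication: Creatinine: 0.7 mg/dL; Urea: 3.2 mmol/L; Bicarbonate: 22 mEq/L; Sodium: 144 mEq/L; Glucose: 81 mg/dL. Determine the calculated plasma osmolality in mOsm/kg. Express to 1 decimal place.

295.7 mOsm/kg

Calculated osmolality = 2·Na + glucose/18 + urea
= 2·144 + 81/18 + 3.2
= 288 + 4.50 + 3.20
= 295.7 mOsm/kg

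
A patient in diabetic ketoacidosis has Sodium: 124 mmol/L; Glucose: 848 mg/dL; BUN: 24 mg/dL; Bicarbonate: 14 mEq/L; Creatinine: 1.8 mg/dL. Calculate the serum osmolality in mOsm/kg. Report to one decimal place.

Calculated osmolality = 2·Na + glucose/18 + BUN/2.8
= 2·124 + 848/18 + 24/2.8
= 248 + 47.11 + 8.57
= 303.68 mOsm/kg

303.7 mOsm/kg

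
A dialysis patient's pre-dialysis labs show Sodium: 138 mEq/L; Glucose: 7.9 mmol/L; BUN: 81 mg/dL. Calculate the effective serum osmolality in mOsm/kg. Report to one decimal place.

Effective osmolality excludes urea (freely permeant across cell membranes):
2·Na + glucose
= 2·138 + 7.9
= 276 + 7.9
= 283.9 mOsm/kg

283.9 mOsm/kg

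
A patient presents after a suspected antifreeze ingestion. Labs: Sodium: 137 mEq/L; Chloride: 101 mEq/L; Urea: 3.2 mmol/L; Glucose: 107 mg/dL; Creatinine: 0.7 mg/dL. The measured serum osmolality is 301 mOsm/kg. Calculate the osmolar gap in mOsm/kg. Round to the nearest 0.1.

Calculated osmolality = 2·Na + glucose/18 + urea
= 2·137 + 107/18 + 3.2
= 274 + 5.94 + 3.20
= 283.14 mOsm/kg ≈ 283.1 mOsm/kg
Osmolar gap = measured − calculated = 301 − 283.1 = 17.9 mOsm/kg

17.9 mOsm/kg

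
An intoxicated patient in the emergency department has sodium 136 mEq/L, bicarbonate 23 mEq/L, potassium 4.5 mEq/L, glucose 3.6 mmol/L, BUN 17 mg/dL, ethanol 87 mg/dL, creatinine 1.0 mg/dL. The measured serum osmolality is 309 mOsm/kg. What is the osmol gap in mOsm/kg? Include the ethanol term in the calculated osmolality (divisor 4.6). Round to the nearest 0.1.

Calculated osmolality = 2·Na + glucose + BUN/2.8 + ethanol/4.6
= 2·136 + 3.6 + 17/2.8 + 87/4.6
= 272 + 3.60 + 6.07 + 18.91
= 300.58 mOsm/kg ≈ 300.6 mOsm/kg
Osmolar gap = measured − calculated = 309 − 300.6 = 8.4 mOsm/kg

8.4 mOsm/kg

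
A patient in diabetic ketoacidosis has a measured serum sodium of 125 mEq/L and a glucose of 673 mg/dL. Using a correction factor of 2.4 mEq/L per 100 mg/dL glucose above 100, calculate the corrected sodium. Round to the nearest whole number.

139 mEq/L

Corrected Na = measured Na + 2.4 · (glucose − 100)/100
= 125 + 2.4 · (673 − 100)/100
= 125 + 13.8
= 138.8 mEq/L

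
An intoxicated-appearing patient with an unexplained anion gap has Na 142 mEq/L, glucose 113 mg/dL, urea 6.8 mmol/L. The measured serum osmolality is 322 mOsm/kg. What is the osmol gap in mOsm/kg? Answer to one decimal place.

24.9 mOsm/kg

Calculated osmolality = 2·Na + glucose/18 + urea
= 2·142 + 113/18 + 6.8
= 284 + 6.28 + 6.80
= 297.08 mOsm/kg ≈ 297.1 mOsm/kg
Osmolar gap = measured − calculated = 322 − 297.1 = 24.9 mOsm/kg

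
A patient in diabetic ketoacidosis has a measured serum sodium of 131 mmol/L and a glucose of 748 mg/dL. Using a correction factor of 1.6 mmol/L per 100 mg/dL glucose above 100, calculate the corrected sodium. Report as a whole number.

Corrected Na = measured Na + 1.6 · (glucose − 100)/100
= 131 + 1.6 · (748 − 100)/100
= 131 + 10.4
= 141.4 mmol/L

141 mmol/L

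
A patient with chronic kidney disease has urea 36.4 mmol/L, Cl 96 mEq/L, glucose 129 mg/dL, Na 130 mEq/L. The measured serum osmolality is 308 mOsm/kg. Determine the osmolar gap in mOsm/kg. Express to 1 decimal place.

Calculated osmolality = 2·Na + glucose/18 + urea
= 2·130 + 129/18 + 36.4
= 260 + 7.17 + 36.40
= 303.57 mOsm/kg ≈ 303.6 mOsm/kg
Osmolar gap = measured − calculated = 308 − 303.6 = 4.4 mOsm/kg

4.4 mOsm/kg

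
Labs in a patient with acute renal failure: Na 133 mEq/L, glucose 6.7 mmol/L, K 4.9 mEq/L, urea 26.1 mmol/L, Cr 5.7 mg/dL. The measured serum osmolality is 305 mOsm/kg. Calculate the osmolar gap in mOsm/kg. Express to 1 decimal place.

6.2 mOsm/kg

Calculated osmolality = 2·Na + glucose + urea
= 2·133 + 6.7 + 26.1
= 266 + 6.70 + 26.10
= 298.8 mOsm/kg ≈ 298.8 mOsm/kg
Osmolar gap = measured − calculated = 305 − 298.8 = 6.2 mOsm/kg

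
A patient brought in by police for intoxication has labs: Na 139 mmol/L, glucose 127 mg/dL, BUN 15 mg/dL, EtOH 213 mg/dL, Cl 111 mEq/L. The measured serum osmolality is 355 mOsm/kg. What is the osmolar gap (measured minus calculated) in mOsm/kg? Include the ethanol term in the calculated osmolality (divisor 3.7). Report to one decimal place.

Calculated osmolality = 2·Na + glucose/18 + BUN/2.8 + ethanol/3.7
= 2·139 + 127/18 + 15/2.8 + 213/3.7
= 278 + 7.06 + 5.36 + 57.57
= 347.99 mOsm/kg ≈ 348.0 mOsm/kg
Osmolar gap = measured − calculated = 355 − 348.0 = 7.0 mOsm/kg

7.0 mOsm/kg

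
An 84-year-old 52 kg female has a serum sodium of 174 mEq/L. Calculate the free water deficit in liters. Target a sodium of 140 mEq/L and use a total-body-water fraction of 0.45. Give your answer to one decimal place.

TBW = 0.45 · 52 = 23.4 L
Free water deficit = TBW · (Na/140 − 1)
= 23.4 · (174/140 − 1)
= 23.4 · 0.2429
= 5.68 L

5.7 L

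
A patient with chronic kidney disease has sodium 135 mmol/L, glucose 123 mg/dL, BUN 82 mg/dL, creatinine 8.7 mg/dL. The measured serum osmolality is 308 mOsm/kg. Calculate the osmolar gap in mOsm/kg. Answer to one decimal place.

Calculated osmolality = 2·Na + glucose/18 + BUN/2.8
= 2·135 + 123/18 + 82/2.8
= 270 + 6.83 + 29.29
= 306.12 mOsm/kg ≈ 306.1 mOsm/kg
Osmolar gap = measured − calculated = 308 − 306.1 = 1.9 mOsm/kg

1.9 mOsm/kg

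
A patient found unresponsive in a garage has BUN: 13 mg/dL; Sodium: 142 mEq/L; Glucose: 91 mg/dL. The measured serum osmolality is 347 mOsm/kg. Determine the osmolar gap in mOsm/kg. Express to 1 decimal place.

53.3 mOsm/kg

Calculated osmolality = 2·Na + glucose/18 + BUN/2.8
= 2·142 + 91/18 + 13/2.8
= 284 + 5.06 + 4.64
= 293.7 mOsm/kg ≈ 293.7 mOsm/kg
Osmolar gap = measured − calculated = 347 − 293.7 = 53.3 mOsm/kg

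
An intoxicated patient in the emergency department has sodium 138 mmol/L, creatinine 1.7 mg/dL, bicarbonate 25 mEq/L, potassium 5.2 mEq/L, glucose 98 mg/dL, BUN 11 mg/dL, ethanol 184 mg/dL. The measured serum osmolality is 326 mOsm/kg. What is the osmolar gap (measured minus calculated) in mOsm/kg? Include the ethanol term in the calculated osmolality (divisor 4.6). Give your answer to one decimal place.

0.6 mOsm/kg

Calculated osmolality = 2·Na + glucose/18 + BUN/2.8 + ethanol/4.6
= 2·138 + 98/18 + 11/2.8 + 184/4.6
= 276 + 5.44 + 3.93 + 40
= 325.37 mOsm/kg ≈ 325.4 mOsm/kg
Osmolar gap = measured − calculated = 326 − 325.4 = 0.6 mOsm/kg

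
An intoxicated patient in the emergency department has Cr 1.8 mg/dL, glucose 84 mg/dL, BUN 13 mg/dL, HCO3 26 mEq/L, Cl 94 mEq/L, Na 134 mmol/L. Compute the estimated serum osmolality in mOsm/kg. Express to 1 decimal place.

277.3 mOsm/kg

Calculated osmolality = 2·Na + glucose/18 + BUN/2.8
= 2·134 + 84/18 + 13/2.8
= 268 + 4.67 + 4.64
= 277.31 mOsm/kg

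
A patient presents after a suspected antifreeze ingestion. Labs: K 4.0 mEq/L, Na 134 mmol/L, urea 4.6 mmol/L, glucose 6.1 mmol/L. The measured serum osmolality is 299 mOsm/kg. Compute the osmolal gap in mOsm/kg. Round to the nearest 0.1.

Calculated osmolality = 2·Na + glucose + urea
= 2·134 + 6.1 + 4.6
= 268 + 6.10 + 4.60
= 278.7 mOsm/kg ≈ 278.7 mOsm/kg
Osmolar gap = measured − calculated = 299 − 278.7 = 20.3 mOsm/kg

20.3 mOsm/kg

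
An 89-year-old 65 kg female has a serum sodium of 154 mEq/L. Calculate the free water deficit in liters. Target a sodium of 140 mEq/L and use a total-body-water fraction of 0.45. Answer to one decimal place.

TBW = 0.45 · 65 = 29.25 L
Free water deficit = TBW · (Na/140 − 1)
= 29.25 · (154/140 − 1)
= 29.25 · 0.1
= 2.93 L

2.9 L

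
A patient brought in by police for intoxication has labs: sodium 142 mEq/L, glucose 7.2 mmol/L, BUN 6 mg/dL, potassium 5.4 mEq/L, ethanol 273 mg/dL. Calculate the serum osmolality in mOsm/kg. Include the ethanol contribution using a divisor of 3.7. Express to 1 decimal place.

Calculated osmolality = 2·Na + glucose + BUN/2.8 + ethanol/3.7
= 2·142 + 7.2 + 6/2.8 + 273/3.7
= 284 + 7.20 + 2.14 + 73.78
= 367.12 mOsm/kg

367.1 mOsm/kg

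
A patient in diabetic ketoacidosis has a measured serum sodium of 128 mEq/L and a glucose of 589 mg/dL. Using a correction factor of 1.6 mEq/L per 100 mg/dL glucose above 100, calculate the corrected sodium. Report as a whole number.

136 mEq/L

Corrected Na = measured Na + 1.6 · (glucose − 100)/100
= 128 + 1.6 · (589 − 100)/100
= 128 + 7.8
= 135.8 mEq/L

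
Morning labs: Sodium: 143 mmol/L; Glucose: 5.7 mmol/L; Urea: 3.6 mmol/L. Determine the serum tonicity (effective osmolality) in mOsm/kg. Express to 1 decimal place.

Effective osmolality excludes urea (freely permeant across cell membranes):
2·Na + glucose
= 2·143 + 5.7
= 286 + 5.7
= 291.7 mOsm/kg

291.7 mOsm/kg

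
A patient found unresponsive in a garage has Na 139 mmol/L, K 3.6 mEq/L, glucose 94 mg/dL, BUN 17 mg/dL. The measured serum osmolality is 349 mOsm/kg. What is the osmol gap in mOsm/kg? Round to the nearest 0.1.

59.7 mOsm/kg

Calculated osmolality = 2·Na + glucose/18 + BUN/2.8
= 2·139 + 94/18 + 17/2.8
= 278 + 5.22 + 6.07
= 289.29 mOsm/kg ≈ 289.3 mOsm/kg
Osmolar gap = measured − calculated = 349 − 289.3 = 59.7 mOsm/kg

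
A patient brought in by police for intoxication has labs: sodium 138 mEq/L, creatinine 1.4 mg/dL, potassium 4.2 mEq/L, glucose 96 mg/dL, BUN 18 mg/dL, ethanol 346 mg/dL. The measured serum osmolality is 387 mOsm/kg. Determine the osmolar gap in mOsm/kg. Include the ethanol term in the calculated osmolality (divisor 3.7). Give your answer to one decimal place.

5.7 mOsm/kg

Calculated osmolality = 2·Na + glucose/18 + BUN/2.8 + ethanol/3.7
= 2·138 + 96/18 + 18/2.8 + 346/3.7
= 276 + 5.33 + 6.43 + 93.51
= 381.27 mOsm/kg ≈ 381.3 mOsm/kg
Osmolar gap = measured − calculated = 387 − 381.3 = 5.7 mOsm/kg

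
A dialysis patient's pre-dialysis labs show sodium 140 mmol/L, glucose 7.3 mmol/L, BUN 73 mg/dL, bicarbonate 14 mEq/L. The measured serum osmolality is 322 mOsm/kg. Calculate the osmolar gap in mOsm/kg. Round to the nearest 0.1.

Calculated osmolality = 2·Na + glucose + BUN/2.8
= 2·140 + 7.3 + 73/2.8
= 280 + 7.30 + 26.07
= 313.37 mOsm/kg ≈ 313.4 mOsm/kg
Osmolar gap = measured − calculated = 322 − 313.4 = 8.6 mOsm/kg

8.6 mOsm/kg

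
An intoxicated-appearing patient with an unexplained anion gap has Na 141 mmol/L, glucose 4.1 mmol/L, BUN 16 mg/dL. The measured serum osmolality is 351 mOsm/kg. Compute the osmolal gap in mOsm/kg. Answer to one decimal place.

Calculated osmolality = 2·Na + glucose + BUN/2.8
= 2·141 + 4.1 + 16/2.8
= 282 + 4.10 + 5.71
= 291.81 mOsm/kg ≈ 291.8 mOsm/kg
Osmolar gap = measured − calculated = 351 − 291.8 = 59.2 mOsm/kg

59.2 mOsm/kg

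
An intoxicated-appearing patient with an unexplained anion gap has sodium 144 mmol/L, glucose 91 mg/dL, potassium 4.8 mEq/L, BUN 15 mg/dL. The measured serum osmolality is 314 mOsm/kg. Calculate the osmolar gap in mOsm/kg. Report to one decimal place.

15.6 mOsm/kg

Calculated osmolality = 2·Na + glucose/18 + BUN/2.8
= 2·144 + 91/18 + 15/2.8
= 288 + 5.06 + 5.36
= 298.42 mOsm/kg ≈ 298.4 mOsm/kg
Osmolar gap = measured − calculated = 314 − 298.4 = 15.6 mOsm/kg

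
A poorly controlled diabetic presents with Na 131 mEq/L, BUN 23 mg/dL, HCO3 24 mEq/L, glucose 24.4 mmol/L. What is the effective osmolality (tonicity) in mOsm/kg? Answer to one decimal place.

Effective osmolality excludes urea (freely permeant across cell membranes):
2·Na + glucose
= 2·131 + 24.4
= 262 + 24.4
= 286.4 mOsm/kg

286.4 mOsm/kg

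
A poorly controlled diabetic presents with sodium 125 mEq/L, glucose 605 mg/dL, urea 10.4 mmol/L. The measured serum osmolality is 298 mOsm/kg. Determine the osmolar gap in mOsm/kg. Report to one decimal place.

4.0 mOsm/kg

Calculated osmolality = 2·Na + glucose/18 + urea
= 2·125 + 605/18 + 10.4
= 250 + 33.61 + 10.40
= 294.01 mOsm/kg ≈ 294.0 mOsm/kg
Osmolar gap = measured − calculated = 298 − 294.0 = 4.0 mOsm/kg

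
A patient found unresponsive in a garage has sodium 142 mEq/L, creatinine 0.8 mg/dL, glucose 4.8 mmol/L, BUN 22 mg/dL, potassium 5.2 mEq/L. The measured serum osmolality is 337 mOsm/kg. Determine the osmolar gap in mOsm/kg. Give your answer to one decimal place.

Calculated osmolality = 2·Na + glucose + BUN/2.8
= 2·142 + 4.8 + 22/2.8
= 284 + 4.80 + 7.86
= 296.66 mOsm/kg ≈ 296.7 mOsm/kg
Osmolar gap = measured − calculated = 337 − 296.7 = 40.3 mOsm/kg

40.3 mOsm/kg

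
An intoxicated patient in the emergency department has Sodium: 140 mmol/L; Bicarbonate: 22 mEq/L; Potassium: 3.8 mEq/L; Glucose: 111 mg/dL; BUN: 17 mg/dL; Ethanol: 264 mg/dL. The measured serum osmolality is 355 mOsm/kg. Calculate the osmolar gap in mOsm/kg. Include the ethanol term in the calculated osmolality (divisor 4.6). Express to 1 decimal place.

Calculated osmolality = 2·Na + glucose/18 + BUN/2.8 + ethanol/4.6
= 2·140 + 111/18 + 17/2.8 + 264/4.6
= 280 + 6.17 + 6.07 + 57.39
= 349.63 mOsm/kg ≈ 349.6 mOsm/kg
Osmolar gap = measured − calculated = 355 − 349.6 = 5.4 mOsm/kg

5.4 mOsm/kg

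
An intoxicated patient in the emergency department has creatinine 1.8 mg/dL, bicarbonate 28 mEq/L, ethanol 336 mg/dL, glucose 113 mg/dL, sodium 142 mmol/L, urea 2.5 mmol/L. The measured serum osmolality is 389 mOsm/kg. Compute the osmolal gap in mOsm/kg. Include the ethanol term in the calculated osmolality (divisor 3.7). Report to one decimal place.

5.4 mOsm/kg

Calculated osmolality = 2·Na + glucose/18 + urea + ethanol/3.7
= 2·142 + 113/18 + 2.5 + 336/3.7
= 284 + 6.28 + 2.50 + 90.81
= 383.59 mOsm/kg ≈ 383.6 mOsm/kg
Osmolar gap = measured − calculated = 389 − 383.6 = 5.4 mOsm/kg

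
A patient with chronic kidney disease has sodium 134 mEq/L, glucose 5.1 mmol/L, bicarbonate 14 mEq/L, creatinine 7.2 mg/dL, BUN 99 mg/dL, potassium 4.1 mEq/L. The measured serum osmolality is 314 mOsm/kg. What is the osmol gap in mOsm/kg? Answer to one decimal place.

Calculated osmolality = 2·Na + glucose + BUN/2.8
= 2·134 + 5.1 + 99/2.8
= 268 + 5.10 + 35.36
= 308.46 mOsm/kg ≈ 308.5 mOsm/kg
Osmolar gap = measured − calculated = 314 − 308.5 = 5.5 mOsm/kg

5.5 mOsm/kg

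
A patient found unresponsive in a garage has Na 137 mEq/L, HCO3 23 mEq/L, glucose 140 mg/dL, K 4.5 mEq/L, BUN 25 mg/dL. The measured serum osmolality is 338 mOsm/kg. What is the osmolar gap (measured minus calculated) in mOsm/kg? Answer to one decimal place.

Calculated osmolality = 2·Na + glucose/18 + BUN/2.8
= 2·137 + 140/18 + 25/2.8
= 274 + 7.78 + 8.93
= 290.71 mOsm/kg ≈ 290.7 mOsm/kg
Osmolar gap = measured − calculated = 338 − 290.7 = 47.3 mOsm/kg

47.3 mOsm/kg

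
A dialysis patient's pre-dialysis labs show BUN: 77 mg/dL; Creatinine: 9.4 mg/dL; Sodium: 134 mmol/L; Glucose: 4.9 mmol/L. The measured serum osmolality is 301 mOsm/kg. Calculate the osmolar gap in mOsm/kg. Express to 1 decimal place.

Calculated osmolality = 2·Na + glucose + BUN/2.8
= 2·134 + 4.9 + 77/2.8
= 268 + 4.90 + 27.50
= 300.4 mOsm/kg ≈ 300.4 mOsm/kg
Osmolar gap = measured − calculated = 301 − 300.4 = 0.6 mOsm/kg

0.6 mOsm/kg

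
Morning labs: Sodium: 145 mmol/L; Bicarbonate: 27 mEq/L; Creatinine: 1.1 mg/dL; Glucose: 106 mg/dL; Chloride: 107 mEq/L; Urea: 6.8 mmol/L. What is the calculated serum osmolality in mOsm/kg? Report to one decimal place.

Calculated osmolality = 2·Na + glucose/18 + urea
= 2·145 + 106/18 + 6.8
= 290 + 5.89 + 6.80
= 302.69 mOsm/kg

302.7 mOsm/kg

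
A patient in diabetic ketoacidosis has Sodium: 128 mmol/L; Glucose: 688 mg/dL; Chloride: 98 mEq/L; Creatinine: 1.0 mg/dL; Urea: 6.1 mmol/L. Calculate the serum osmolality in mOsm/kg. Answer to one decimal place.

300.3 mOsm/kg

Calculated osmolality = 2·Na + glucose/18 + urea
= 2·128 + 688/18 + 6.1
= 256 + 38.22 + 6.10
= 300.32 mOsm/kg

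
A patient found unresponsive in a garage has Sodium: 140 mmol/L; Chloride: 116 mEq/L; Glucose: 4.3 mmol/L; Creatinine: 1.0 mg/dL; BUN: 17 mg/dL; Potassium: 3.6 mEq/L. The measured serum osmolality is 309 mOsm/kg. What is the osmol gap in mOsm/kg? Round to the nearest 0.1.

Calculated osmolality = 2·Na + glucose + BUN/2.8
= 2·140 + 4.3 + 17/2.8
= 280 + 4.30 + 6.07
= 290.37 mOsm/kg ≈ 290.4 mOsm/kg
Osmolar gap = measured − calculated = 309 − 290.4 = 18.6 mOsm/kg

18.6 mOsm/kg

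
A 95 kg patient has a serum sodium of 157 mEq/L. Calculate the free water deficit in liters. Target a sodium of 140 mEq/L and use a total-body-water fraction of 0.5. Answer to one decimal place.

TBW = 0.5 · 95 = 47.5 L
Free water deficit = TBW · (Na/140 − 1)
= 47.5 · (157/140 − 1)
= 47.5 · 0.1214
= 5.77 L

5.8 L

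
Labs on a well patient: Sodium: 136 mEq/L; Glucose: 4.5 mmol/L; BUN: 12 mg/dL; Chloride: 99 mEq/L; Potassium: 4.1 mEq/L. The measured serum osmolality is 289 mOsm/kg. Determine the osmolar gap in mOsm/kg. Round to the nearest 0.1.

Calculated osmolality = 2·Na + glucose + BUN/2.8
= 2·136 + 4.5 + 12/2.8
= 272 + 4.50 + 4.29
= 280.79 mOsm/kg ≈ 280.8 mOsm/kg
Osmolar gap = measured − calculated = 289 − 280.8 = 8.2 mOsm/kg

8.2 mOsm/kg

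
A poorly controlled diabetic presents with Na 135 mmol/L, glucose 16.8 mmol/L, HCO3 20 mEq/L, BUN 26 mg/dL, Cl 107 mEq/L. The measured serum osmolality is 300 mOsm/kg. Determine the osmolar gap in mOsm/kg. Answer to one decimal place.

3.9 mOsm/kg

Calculated osmolality = 2·Na + glucose + BUN/2.8
= 2·135 + 16.8 + 26/2.8
= 270 + 16.80 + 9.29
= 296.09 mOsm/kg ≈ 296.1 mOsm/kg
Osmolar gap = measured − calculated = 300 − 296.1 = 3.9 mOsm/kg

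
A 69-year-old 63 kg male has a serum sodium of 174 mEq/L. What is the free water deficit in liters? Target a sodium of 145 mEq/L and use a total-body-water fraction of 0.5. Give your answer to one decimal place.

6.3 L

TBW = 0.5 · 63 = 31.5 L
Free water deficit = TBW · (Na/145 − 1)
= 31.5 · (174/145 − 1)
= 31.5 · 0.2
= 6.3 L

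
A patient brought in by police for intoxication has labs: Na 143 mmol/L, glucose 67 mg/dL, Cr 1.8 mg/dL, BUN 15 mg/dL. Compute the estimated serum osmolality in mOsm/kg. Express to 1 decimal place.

Calculated osmolality = 2·Na + glucose/18 + BUN/2.8
= 2·143 + 67/18 + 15/2.8
= 286 + 3.72 + 5.36
= 295.08 mOsm/kg

295.1 mOsm/kg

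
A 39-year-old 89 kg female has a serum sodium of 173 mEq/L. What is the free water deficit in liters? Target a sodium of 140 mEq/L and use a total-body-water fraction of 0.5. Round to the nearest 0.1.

TBW = 0.5 · 89 = 44.5 L
Free water deficit = TBW · (Na/140 − 1)
= 44.5 · (173/140 − 1)
= 44.5 · 0.2357
= 10.49 L

10.5 L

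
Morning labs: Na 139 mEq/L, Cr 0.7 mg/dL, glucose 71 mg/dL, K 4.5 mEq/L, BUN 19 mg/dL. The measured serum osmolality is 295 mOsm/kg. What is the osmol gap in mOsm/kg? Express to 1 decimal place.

Calculated osmolality = 2·Na + glucose/18 + BUN/2.8
= 2·139 + 71/18 + 19/2.8
= 278 + 3.94 + 6.79
= 288.73 mOsm/kg ≈ 288.7 mOsm/kg
Osmolar gap = measured − calculated = 295 − 288.7 = 6.3 mOsm/kg

6.3 mOsm/kg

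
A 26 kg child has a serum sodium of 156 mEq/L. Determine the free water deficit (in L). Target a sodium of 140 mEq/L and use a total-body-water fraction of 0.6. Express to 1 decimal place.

TBW = 0.6 · 26 = 15.6 L
Free water deficit = TBW · (Na/140 − 1)
= 15.6 · (156/140 − 1)
= 15.6 · 0.1143
= 1.78 L

1.8 L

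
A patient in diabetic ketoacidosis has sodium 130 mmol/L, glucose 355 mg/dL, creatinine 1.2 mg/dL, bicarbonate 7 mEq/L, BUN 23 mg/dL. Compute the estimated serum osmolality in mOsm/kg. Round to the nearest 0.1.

287.9 mOsm/kg

Calculated osmolality = 2·Na + glucose/18 + BUN/2.8
= 2·130 + 355/18 + 23/2.8
= 260 + 19.72 + 8.21
= 287.93 mOsm/kg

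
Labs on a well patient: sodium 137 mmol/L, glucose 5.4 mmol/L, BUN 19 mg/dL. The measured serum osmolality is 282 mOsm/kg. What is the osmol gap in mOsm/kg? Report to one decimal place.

-4.2 mOsm/kg

Calculated osmolality = 2·Na + glucose + BUN/2.8
= 2·137 + 5.4 + 19/2.8
= 274 + 5.40 + 6.79
= 286.19 mOsm/kg ≈ 286.2 mOsm/kg
Osmolar gap = measured − calculated = 282 − 286.2 = -4.2 mOsm/kg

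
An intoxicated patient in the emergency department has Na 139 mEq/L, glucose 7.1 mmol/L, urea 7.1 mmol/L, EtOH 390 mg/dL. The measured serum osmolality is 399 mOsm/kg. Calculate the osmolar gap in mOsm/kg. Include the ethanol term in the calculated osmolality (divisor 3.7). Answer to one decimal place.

1.4 mOsm/kg

Calculated osmolality = 2·Na + glucose + urea + ethanol/3.7
= 2·139 + 7.1 + 7.1 + 390/3.7
= 278 + 7.10 + 7.10 + 105.41
= 397.61 mOsm/kg ≈ 397.6 mOsm/kg
Osmolar gap = measured − calculated = 399 − 397.6 = 1.4 mOsm/kg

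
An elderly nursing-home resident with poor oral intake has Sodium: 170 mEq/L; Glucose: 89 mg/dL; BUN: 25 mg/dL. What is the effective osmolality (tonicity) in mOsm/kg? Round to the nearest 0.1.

Effective osmolality excludes urea (freely permeant across cell membranes):
2·Na + glucose/18
= 2·170 + 89/18
= 340 + 4.94
= 344.94 mOsm/kg

344.9 mOsm/kg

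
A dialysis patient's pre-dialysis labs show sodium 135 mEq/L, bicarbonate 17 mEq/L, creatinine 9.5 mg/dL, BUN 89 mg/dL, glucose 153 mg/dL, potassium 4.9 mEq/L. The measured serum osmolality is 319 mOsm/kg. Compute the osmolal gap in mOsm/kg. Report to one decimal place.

8.7 mOsm/kg

Calculated osmolality = 2·Na + glucose/18 + BUN/2.8
= 2·135 + 153/18 + 89/2.8
= 270 + 8.50 + 31.79
= 310.29 mOsm/kg ≈ 310.3 mOsm/kg
Osmolar gap = measured − calculated = 319 − 310.3 = 8.7 mOsm/kg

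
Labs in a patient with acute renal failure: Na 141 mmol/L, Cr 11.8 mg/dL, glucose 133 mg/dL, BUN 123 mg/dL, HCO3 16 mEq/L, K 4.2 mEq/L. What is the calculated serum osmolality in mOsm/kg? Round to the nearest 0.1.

Calculated osmolality = 2·Na + glucose/18 + BUN/2.8
= 2·141 + 133/18 + 123/2.8
= 282 + 7.39 + 43.93
= 333.32 mOsm/kg

333.3 mOsm/kg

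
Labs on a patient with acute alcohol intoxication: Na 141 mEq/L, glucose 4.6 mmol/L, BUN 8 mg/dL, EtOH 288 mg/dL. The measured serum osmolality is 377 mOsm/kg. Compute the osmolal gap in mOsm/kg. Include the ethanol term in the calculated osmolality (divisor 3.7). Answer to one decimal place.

Calculated osmolality = 2·Na + glucose + BUN/2.8 + ethanol/3.7
= 2·141 + 4.6 + 8/2.8 + 288/3.7
= 282 + 4.60 + 2.86 + 77.84
= 367.3 mOsm/kg ≈ 367.3 mOsm/kg
Osmolar gap = measured − calculated = 377 − 367.3 = 9.7 mOsm/kg

9.7 mOsm/kg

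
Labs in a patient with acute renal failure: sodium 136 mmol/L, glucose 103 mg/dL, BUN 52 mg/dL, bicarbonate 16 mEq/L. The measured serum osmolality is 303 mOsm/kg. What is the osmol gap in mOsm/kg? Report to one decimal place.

6.7 mOsm/kg

Calculated osmolality = 2·Na + glucose/18 + BUN/2.8
= 2·136 + 103/18 + 52/2.8
= 272 + 5.72 + 18.57
= 296.29 mOsm/kg ≈ 296.3 mOsm/kg
Osmolar gap = measured − calculated = 303 − 296.3 = 6.7 mOsm/kg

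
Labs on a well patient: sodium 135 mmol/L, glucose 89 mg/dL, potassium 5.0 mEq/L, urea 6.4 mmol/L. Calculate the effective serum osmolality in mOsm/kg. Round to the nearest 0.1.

274.9 mOsm/kg

Effective osmolality excludes urea (freely permeant across cell membranes):
2·Na + glucose/18
= 2·135 + 89/18
= 270 + 4.94
= 274.94 mOsm/kg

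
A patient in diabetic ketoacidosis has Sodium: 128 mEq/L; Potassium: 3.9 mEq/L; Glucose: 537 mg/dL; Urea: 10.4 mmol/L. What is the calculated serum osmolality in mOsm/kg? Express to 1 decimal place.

Calculated osmolality = 2·Na + glucose/18 + urea
= 2·128 + 537/18 + 10.4
= 256 + 29.83 + 10.40
= 296.23 mOsm/kg

296.2 mOsm/kg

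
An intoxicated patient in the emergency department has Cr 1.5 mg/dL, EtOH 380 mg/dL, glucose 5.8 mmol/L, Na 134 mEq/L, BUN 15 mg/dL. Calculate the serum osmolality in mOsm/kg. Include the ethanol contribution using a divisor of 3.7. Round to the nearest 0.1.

Calculated osmolality = 2·Na + glucose + BUN/2.8 + ethanol/3.7
= 2·134 + 5.8 + 15/2.8 + 380/3.7
= 268 + 5.80 + 5.36 + 102.70
= 381.86 mOsm/kg

381.9 mOsm/kg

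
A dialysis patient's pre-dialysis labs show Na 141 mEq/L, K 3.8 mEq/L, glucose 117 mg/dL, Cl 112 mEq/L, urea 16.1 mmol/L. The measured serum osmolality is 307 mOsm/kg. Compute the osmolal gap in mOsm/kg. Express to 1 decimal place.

Calculated osmolality = 2·Na + glucose/18 + urea
= 2·141 + 117/18 + 16.1
= 282 + 6.50 + 16.10
= 304.6 mOsm/kg ≈ 304.6 mOsm/kg
Osmolar gap = measured − calculated = 307 − 304.6 = 2.4 mOsm/kg

2.4 mOsm/kg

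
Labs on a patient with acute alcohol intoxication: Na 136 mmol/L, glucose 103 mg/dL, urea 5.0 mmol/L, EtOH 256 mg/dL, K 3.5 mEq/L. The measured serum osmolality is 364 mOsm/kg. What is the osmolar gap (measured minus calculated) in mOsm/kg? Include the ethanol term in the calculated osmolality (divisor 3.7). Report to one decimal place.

12.1 mOsm/kg

Calculated osmolality = 2·Na + glucose/18 + urea + ethanol/3.7
= 2·136 + 103/18 + 5 + 256/3.7
= 272 + 5.72 + 5 + 69.19
= 351.91 mOsm/kg ≈ 351.9 mOsm/kg
Osmolar gap = measured − calculated = 364 − 351.9 = 12.1 mOsm/kg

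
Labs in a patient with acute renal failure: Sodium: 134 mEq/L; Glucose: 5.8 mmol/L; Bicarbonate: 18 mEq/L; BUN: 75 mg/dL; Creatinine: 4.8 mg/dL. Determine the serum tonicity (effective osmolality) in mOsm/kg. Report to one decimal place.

273.8 mOsm/kg

Effective osmolality excludes urea (freely permeant across cell membranes):
2·Na + glucose
= 2·134 + 5.8
= 268 + 5.8
= 273.8 mOsm/kg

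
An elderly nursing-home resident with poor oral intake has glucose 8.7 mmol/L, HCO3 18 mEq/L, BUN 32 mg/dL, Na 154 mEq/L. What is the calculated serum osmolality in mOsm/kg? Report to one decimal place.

328.1 mOsm/kg

Calculated osmolality = 2·Na + glucose + BUN/2.8
= 2·154 + 8.7 + 32/2.8
= 308 + 8.70 + 11.43
= 328.13 mOsm/kg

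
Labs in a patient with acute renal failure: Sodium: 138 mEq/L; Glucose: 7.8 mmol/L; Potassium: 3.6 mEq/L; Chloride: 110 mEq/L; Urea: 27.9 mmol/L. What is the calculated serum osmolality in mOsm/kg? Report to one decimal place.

311.7 mOsm/kg

Calculated osmolality = 2·Na + glucose + urea
= 2·138 + 7.8 + 27.9
= 276 + 7.80 + 27.90
= 311.7 mOsm/kg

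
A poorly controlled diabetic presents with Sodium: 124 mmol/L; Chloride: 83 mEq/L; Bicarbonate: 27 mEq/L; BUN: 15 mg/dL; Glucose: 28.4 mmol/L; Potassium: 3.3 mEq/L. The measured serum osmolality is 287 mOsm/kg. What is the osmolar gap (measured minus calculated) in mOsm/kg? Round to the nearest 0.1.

Calculated osmolality = 2·Na + glucose + BUN/2.8
= 2·124 + 28.4 + 15/2.8
= 248 + 28.40 + 5.36
= 281.76 mOsm/kg ≈ 281.8 mOsm/kg
Osmolar gap = measured − calculated = 287 − 281.8 = 5.2 mOsm/kg

5.2 mOsm/kg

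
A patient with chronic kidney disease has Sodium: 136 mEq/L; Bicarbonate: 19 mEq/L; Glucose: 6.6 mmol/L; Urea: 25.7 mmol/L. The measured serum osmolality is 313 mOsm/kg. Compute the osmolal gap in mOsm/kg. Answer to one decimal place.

8.7 mOsm/kg

Calculated osmolality = 2·Na + glucose + urea
= 2·136 + 6.6 + 25.7
= 272 + 6.60 + 25.70
= 304.3 mOsm/kg ≈ 304.3 mOsm/kg
Osmolar gap = measured − calculated = 313 − 304.3 = 8.7 mOsm/kg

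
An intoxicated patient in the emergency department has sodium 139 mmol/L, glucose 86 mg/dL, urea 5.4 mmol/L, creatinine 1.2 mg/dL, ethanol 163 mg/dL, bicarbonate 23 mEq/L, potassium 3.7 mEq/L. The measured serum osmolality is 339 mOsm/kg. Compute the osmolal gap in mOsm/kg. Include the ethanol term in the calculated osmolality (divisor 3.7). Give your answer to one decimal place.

Calculated osmolality = 2·Na + glucose/18 + urea + ethanol/3.7
= 2·139 + 86/18 + 5.4 + 163/3.7
= 278 + 4.78 + 5.40 + 44.05
= 332.23 mOsm/kg ≈ 332.2 mOsm/kg
Osmolar gap = measured − calculated = 339 − 332.2 = 6.8 mOsm/kg

6.8 mOsm/kg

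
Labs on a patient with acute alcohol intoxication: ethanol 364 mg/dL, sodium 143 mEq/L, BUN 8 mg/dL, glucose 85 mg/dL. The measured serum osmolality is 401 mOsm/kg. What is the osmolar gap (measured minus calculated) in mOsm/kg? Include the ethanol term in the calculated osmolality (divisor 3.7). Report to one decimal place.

Calculated osmolality = 2·Na + glucose/18 + BUN/2.8 + ethanol/3.7
= 2·143 + 85/18 + 8/2.8 + 364/3.7
= 286 + 4.72 + 2.86 + 98.38
= 391.96 mOsm/kg ≈ 392.0 mOsm/kg
Osmolar gap = measured − calculated = 401 − 392.0 = 9.0 mOsm/kg

9.0 mOsm/kg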